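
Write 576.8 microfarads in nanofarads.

576800 nanofarads

micro = 10^-6, nano = 10^-9; factor is 10^3.
576.8 × 10^3 = 576800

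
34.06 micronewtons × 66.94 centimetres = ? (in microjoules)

34.06 × 10^-6 × 66.94 × 10^-2 = 2279.9764 × 10^-8 J

22.799764 microjoules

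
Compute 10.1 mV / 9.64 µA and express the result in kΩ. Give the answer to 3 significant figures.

1.05 kΩ

(10.1 × 10^-3) / (9.64 × 10^-6) = 1.0477 × 10^3 Ω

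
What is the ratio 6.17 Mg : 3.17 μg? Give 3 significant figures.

1950000000000

(6.17 × 10⁶) / (3.17 × 10⁻⁶) = 1.946 × 10¹²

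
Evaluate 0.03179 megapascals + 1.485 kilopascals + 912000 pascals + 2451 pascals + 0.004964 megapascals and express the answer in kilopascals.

952.69 kilopascals

In kilopascals:
  0.03179 megapascals = 0.03179 × 10^3 kilopascals = 31.79
  1.485 kilopascals → 1.485
  912000 pascals = 912000 × 10^-3 kilopascals = 912
  2451 pascals = 2451 × 10^-3 kilopascals = 2.451
  0.004964 megapascals = 0.004964 × 10^3 kilopascals = 4.964
Sum: 31.79 + 1.485 + 912 + 2.451 + 4.964 = 952.69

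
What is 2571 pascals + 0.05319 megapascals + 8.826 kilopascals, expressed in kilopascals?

In kilopascals:
  2571 pascals = 2571 × 10^-3 kilopascals = 2.571
  0.05319 megapascals = 0.05319 × 10^3 kilopascals = 53.19
  8.826 kilopascals → 8.826
Sum: 2.571 + 53.19 + 8.826 = 64.587

64.587 kilopascals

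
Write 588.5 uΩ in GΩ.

0.0000000000005885 GΩ

micro = 10⁻⁶, giga = 10⁹; factor is 10⁻¹⁵.
588.5 × 10⁻¹⁵ = 0.0000000000005885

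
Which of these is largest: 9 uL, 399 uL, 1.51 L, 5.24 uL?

9 uL = 0.000009 L
399 uL = 0.000399 L
1.51 L = 1.51 L
5.24 uL = 0.00000524 L

1.51 L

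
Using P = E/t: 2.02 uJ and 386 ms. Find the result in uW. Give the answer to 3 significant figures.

5.23 uW

(2.02 × 10^-6) / (386 × 10^-3) = 0.0052332 × 10^-3 W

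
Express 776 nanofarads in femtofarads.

nano = 1e-9, femto = 1e-15; factor is 1e6.
776 × 1e6 = 776000000

776000000 femtofarads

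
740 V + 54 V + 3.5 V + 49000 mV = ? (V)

846.5 V

In V:
  740 V → 740
  54 V → 54
  3.5 V → 3.5
  49000 mV = 49000 × 10⁻³ V = 49
Sum: 740 + 54 + 3.5 + 49 = 846.5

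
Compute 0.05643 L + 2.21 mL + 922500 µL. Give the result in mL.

981.14 mL

In mL:
  0.05643 L = 0.05643 × 10^3 mL = 56.43
  2.21 mL → 2.21
  922500 µL = 922500 × 10^-3 mL = 922.5
Sum: 56.43 + 2.21 + 922.5 = 981.14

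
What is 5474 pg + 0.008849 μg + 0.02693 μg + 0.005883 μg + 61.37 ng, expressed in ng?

In ng:
  5474 pg = 5474 × 10⁻³ ng = 5.474
  0.008849 μg = 0.008849 × 10³ ng = 8.849
  0.02693 μg = 0.02693 × 10³ ng = 26.93
  0.005883 μg = 0.005883 × 10³ ng = 5.883
  61.37 ng → 61.37
Sum: 5.474 + 8.849 + 26.93 + 5.883 + 61.37 = 108.506

108.506 ng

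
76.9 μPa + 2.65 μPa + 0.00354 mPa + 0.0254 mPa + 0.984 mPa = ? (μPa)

1092.49 μPa

In μPa:
  76.9 μPa → 76.9
  2.65 μPa → 2.65
  0.00354 mPa = 0.00354 × 10³ μPa = 3.54
  0.0254 mPa = 0.0254 × 10³ μPa = 25.4
  0.984 mPa = 0.984 × 10³ μPa = 984
Sum: 76.9 + 2.65 + 3.54 + 25.4 + 984 = 1092.49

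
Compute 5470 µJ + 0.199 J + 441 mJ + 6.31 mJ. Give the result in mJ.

651.78 mJ

In mJ:
  5470 µJ = 5470 × 10⁻³ mJ = 5.47
  0.199 J = 0.199 × 10³ mJ = 199
  441 mJ → 441
  6.31 mJ → 6.31
Sum: 5.47 + 199 + 441 + 6.31 = 651.78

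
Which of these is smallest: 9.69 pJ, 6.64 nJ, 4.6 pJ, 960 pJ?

9.69 pJ = 0.00000000000969 J
6.64 nJ = 0.00000000664 J
4.6 pJ = 0.0000000000046 J
960 pJ = 0.00000000096 J

4.6 pJ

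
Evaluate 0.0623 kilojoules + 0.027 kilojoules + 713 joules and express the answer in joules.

802.3 joules

In joules:
  0.0623 kilojoules = 0.0623e3 joules = 62.3
  0.027 kilojoules = 0.027e3 joules = 27
  713 joules → 713
Sum: 62.3 + 27 + 713 = 802.3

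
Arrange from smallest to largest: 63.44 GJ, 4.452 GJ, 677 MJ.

63.44 GJ = 63440000000 J
4.452 GJ = 4452000000 J
677 MJ = 677000000 J

677 MJ < 4.452 GJ < 63.44 GJ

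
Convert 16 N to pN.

16000000000000 pN

(no prefix) = 10⁰, pico = 10⁻¹²; factor is 10¹².
16 × 10¹² = 16000000000000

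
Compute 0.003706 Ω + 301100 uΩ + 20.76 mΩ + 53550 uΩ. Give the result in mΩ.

379.116 mΩ

In mΩ:
  0.003706 Ω = 0.003706e3 mΩ = 3.706
  301100 uΩ = 301100e-3 mΩ = 301.1
  20.76 mΩ → 20.76
  53550 uΩ = 53550e-3 mΩ = 53.55
Sum: 3.706 + 301.1 + 20.76 + 53.55 = 379.116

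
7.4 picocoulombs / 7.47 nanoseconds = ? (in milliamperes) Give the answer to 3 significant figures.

(7.4 × 10⁻¹²) / (7.47 × 10⁻⁹) = 0.99063 × 10⁻³ A

0.991 milliamperes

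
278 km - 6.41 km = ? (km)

In km:
  278 km → 278
  6.41 km → 6.41
Difference: 278 - 6.41 = 271.59

271.59 km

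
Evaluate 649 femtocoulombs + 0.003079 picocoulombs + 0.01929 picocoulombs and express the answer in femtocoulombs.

671.369 femtocoulombs

In femtocoulombs:
  649 femtocoulombs → 649
  0.003079 picocoulombs = 0.003079 × 10³ femtocoulombs = 3.079
  0.01929 picocoulombs = 0.01929 × 10³ femtocoulombs = 19.29
Sum: 649 + 3.079 + 19.29 = 671.369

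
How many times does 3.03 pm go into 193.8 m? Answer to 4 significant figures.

(193.8) / (3.03 × 10⁻¹²) = 63.96 × 10¹²

63960000000000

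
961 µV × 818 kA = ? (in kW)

961e-6 × 818e3 = 786098e-3 W

0.786098 kW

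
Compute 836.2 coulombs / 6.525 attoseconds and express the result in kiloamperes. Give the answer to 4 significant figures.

128200000000000000 kiloamperes

(836.2) / (6.525e-18) = 128.153e18 A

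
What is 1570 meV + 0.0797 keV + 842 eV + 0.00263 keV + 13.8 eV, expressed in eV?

939.7 eV

In eV:
  1570 meV = 1570e-3 eV = 1.57
  0.0797 keV = 0.0797e3 eV = 79.7
  842 eV → 842
  0.00263 keV = 0.00263e3 eV = 2.63
  13.8 eV → 13.8
Sum: 1.57 + 79.7 + 842 + 2.63 + 13.8 = 939.7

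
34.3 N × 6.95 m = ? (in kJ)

34.3 × 6.95 = 238.385 J

0.238385 kJ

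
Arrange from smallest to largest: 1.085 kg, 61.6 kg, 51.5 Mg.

1.085 kg < 61.6 kg < 51.5 Mg

1.085 kg = 1085 g
61.6 kg = 61600 g
51.5 Mg = 51500000 g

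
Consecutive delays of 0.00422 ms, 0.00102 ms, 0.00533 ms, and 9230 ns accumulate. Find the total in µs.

In µs:
  0.00422 ms = 0.00422 × 10³ µs = 4.22
  0.00102 ms = 0.00102 × 10³ µs = 1.02
  0.00533 ms = 0.00533 × 10³ µs = 5.33
  9230 ns = 9230 × 10⁻³ µs = 9.23
Sum: 4.22 + 1.02 + 5.33 + 9.23 = 19.8

19.8 µs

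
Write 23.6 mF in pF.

milli = 10^-3, pico = 10^-12; factor is 10^9.
23.6 × 10^9 = 23600000000

23600000000 pF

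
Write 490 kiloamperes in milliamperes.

kilo = 10^3, milli = 10^-3; factor is 10^6.
490 × 10^6 = 490000000

490000000 milliamperes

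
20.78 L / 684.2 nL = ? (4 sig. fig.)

30370000

(20.78) / (684.2 × 10^-9) = 0.030371 × 10^9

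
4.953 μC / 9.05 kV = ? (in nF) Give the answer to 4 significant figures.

(4.953 × 10^-6) / (9.05 × 10^3) = 0.547293 × 10^-9 F

0.5473 nF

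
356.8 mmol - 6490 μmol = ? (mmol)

In mmol:
  356.8 mmol → 356.8
  6490 μmol = 6490 × 10⁻³ mmol = 6.49
Difference: 356.8 - 6.49 = 350.31

350.31 mmol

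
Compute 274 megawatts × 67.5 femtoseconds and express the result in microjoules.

18.495 microjoules

274 × 10^6 × 67.5 × 10^-15 = 18495 × 10^-9 J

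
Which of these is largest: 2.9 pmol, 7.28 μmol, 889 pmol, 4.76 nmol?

2.9 pmol = 0.0000000000029 mol
7.28 μmol = 0.00000728 mol
889 pmol = 0.000000000889 mol
4.76 nmol = 0.00000000476 mol

7.28 μmol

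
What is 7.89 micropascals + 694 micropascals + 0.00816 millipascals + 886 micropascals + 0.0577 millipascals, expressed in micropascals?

1653.75 micropascals

In micropascals:
  7.89 micropascals → 7.89
  694 micropascals → 694
  0.00816 millipascals = 0.00816 × 10^3 micropascals = 8.16
  886 micropascals → 886
  0.0577 millipascals = 0.0577 × 10^3 micropascals = 57.7
Sum: 7.89 + 694 + 8.16 + 886 + 57.7 = 1653.75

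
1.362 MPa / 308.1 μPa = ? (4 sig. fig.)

4421000000

(1.362e6) / (308.1e-6) = 0.0044206e12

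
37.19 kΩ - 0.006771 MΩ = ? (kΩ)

30.419 kΩ

In kΩ:
  37.19 kΩ → 37.19
  0.006771 MΩ = 0.006771e3 kΩ = 6.771
Difference: 37.19 - 6.771 = 30.419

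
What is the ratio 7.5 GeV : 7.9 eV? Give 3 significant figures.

949000000

(7.5 × 10^9) / (7.9) = 0.9494 × 10^9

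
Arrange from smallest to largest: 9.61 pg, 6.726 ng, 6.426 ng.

9.61 pg < 6.426 ng < 6.726 ng

9.61 pg = 0.00000000000961 g
6.726 ng = 0.000000006726 g
6.426 ng = 0.000000006426 g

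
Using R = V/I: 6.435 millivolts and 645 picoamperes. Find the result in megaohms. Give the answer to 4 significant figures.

(6.435e-3) / (645e-12) = 0.00997674e9 Ω

9.977 megaohms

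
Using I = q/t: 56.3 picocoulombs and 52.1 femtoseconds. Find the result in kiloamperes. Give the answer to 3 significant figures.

(56.3e-12) / (52.1e-15) = 1.0806e3 A

1.08 kiloamperes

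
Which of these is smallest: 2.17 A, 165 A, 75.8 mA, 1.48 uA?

2.17 A = 2.17 A
165 A = 165 A
75.8 mA = 0.0758 A
1.48 uA = 0.00000148 A

1.48 uA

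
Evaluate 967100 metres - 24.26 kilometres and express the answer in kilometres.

In kilometres:
  967100 metres = 967100 × 10^-3 kilometres = 967.1
  24.26 kilometres → 24.26
Difference: 967.1 - 24.26 = 942.84

942.84 kilometres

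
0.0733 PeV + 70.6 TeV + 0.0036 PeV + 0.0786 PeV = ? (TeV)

In TeV:
  0.0733 PeV = 0.0733 × 10³ TeV = 73.3
  70.6 TeV → 70.6
  0.0036 PeV = 0.0036 × 10³ TeV = 3.6
  0.0786 PeV = 0.0786 × 10³ TeV = 78.6
Sum: 73.3 + 70.6 + 3.6 + 78.6 = 226.1

226.1 TeV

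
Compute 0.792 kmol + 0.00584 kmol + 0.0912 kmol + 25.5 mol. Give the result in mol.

914.54 mol

In mol:
  0.792 kmol = 0.792 × 10³ mol = 792
  0.00584 kmol = 0.00584 × 10³ mol = 5.84
  0.0912 kmol = 0.0912 × 10³ mol = 91.2
  25.5 mol → 25.5
Sum: 792 + 5.84 + 91.2 + 25.5 = 914.54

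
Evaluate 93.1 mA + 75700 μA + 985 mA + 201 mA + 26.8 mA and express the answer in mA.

1381.6 mA

In mA:
  93.1 mA → 93.1
  75700 μA = 75700e-3 mA = 75.7
  985 mA → 985
  201 mA → 201
  26.8 mA → 26.8
Sum: 93.1 + 75.7 + 985 + 201 + 26.8 = 1381.6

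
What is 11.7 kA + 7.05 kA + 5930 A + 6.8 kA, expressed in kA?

In kA:
  11.7 kA → 11.7
  7.05 kA → 7.05
  5930 A = 5930 × 10^-3 kA = 5.93
  6.8 kA → 6.8
Sum: 11.7 + 7.05 + 5.93 + 6.8 = 31.48

31.48 kA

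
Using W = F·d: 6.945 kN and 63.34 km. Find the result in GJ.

6.945 × 10³ × 63.34 × 10³ = 439.8963 × 10⁶ J

0.4398963 GJ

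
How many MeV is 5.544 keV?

0.005544 MeV

kilo = 10³, mega = 10⁶; factor is 10⁻³.
5.544 × 10⁻³ = 0.005544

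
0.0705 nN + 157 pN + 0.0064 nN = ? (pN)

In pN:
  0.0705 nN = 0.0705 × 10³ pN = 70.5
  157 pN → 157
  0.0064 nN = 0.0064 × 10³ pN = 6.4
Sum: 70.5 + 157 + 6.4 = 233.9

233.9 pN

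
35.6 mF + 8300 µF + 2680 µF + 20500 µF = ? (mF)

67.08 mF

In mF:
  35.6 mF → 35.6
  8300 µF = 8300 × 10^-3 mF = 8.3
  2680 µF = 2680 × 10^-3 mF = 2.68
  20500 µF = 20500 × 10^-3 mF = 20.5
Sum: 35.6 + 8.3 + 2.68 + 20.5 = 67.08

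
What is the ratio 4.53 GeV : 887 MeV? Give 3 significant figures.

5.11

(4.53e9) / (887e6) = 0.005107e3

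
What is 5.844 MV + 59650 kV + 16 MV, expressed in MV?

81.494 MV

In MV:
  5.844 MV → 5.844
  59650 kV = 59650 × 10^-3 MV = 59.65
  16 MV → 16
Sum: 5.844 + 59.65 + 16 = 81.494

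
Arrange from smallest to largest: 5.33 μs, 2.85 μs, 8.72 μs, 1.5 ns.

5.33 μs = 0.00000533 s
2.85 μs = 0.00000285 s
8.72 μs = 0.00000872 s
1.5 ns = 0.0000000015 s

1.5 ns < 2.85 μs < 5.33 μs < 8.72 μs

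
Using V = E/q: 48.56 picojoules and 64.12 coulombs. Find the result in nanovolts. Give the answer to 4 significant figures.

0.0007573 nanovolts

(48.56 × 10^-12) / (64.12) = 0.75733 × 10^-12 V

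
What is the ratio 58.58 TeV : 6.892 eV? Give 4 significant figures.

(58.58 × 10¹²) / (6.892) = 8.4997 × 10¹²

8500000000000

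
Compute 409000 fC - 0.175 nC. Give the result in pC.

In pC:
  409000 fC = 409000 × 10^-3 pC = 409
  0.175 nC = 0.175 × 10^3 pC = 175
Difference: 409 - 175 = 234

234 pC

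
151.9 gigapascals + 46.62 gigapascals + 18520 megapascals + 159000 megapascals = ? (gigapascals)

376.04 gigapascals

In gigapascals:
  151.9 gigapascals → 151.9
  46.62 gigapascals → 46.62
  18520 megapascals = 18520e-3 gigapascals = 18.52
  159000 megapascals = 159000e-3 gigapascals = 159
Sum: 151.9 + 46.62 + 18.52 + 159 = 376.04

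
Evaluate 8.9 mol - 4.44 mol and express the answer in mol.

In mol:
  8.9 mol → 8.9
  4.44 mol → 4.44
Difference: 8.9 - 4.44 = 4.46

4.46 mol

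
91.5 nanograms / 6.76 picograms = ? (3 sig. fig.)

(91.5 × 10^-9) / (6.76 × 10^-12) = 13.54 × 10^3

13500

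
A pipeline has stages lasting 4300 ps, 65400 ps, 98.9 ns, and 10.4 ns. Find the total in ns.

179 ns

In ns:
  4300 ps = 4300 × 10⁻³ ns = 4.3
  65400 ps = 65400 × 10⁻³ ns = 65.4
  98.9 ns → 98.9
  10.4 ns → 10.4
Sum: 4.3 + 65.4 + 98.9 + 10.4 = 179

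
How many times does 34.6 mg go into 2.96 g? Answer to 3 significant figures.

(2.96) / (34.6 × 10^-3) = 0.08555 × 10^3

85.5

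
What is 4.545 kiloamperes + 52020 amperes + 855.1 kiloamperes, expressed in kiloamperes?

911.665 kiloamperes

In kiloamperes:
  4.545 kiloamperes → 4.545
  52020 amperes = 52020e-3 kiloamperes = 52.02
  855.1 kiloamperes → 855.1
Sum: 4.545 + 52.02 + 855.1 = 911.665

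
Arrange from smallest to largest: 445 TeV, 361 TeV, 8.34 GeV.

8.34 GeV < 361 TeV < 445 TeV

445 TeV = 445000000000000 eV
361 TeV = 361000000000000 eV
8.34 GeV = 8340000000 eV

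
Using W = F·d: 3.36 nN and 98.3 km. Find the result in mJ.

0.330288 mJ

3.36 × 10^-9 × 98.3 × 10^3 = 330.288 × 10^-6 J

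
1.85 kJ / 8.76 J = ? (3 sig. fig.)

211

(1.85 × 10³) / (8.76) = 0.2112 × 10³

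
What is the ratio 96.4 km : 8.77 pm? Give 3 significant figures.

11000000000000000

(96.4 × 10^3) / (8.77 × 10^-12) = 10.99 × 10^15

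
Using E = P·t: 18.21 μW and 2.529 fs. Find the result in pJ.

0.00000004605309 pJ

18.21 × 10⁻⁶ × 2.529 × 10⁻¹⁵ = 46.05309 × 10⁻²¹ J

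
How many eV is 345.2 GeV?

giga = 10^9, (no prefix) = 10^0; factor is 10^9.
345.2 × 10^9 = 345200000000

345200000000 eV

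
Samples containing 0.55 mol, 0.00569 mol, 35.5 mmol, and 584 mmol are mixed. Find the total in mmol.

1175.19 mmol

In mmol:
  0.55 mol = 0.55 × 10³ mmol = 550
  0.00569 mol = 0.00569 × 10³ mmol = 5.69
  35.5 mmol → 35.5
  584 mmol → 584
Sum: 550 + 5.69 + 35.5 + 584 = 1175.19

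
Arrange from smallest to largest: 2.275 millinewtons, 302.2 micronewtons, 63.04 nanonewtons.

2.275 millinewtons = 0.002275 newtons
302.2 micronewtons = 0.0003022 newtons
63.04 nanonewtons = 0.00000006304 newtons

63.04 nanonewtons < 302.2 micronewtons < 2.275 millinewtons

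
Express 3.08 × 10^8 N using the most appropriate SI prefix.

= 308 × 10^6 N; 10^6 is mega.

308 MN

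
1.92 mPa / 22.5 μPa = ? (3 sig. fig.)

85.3

(1.92e-3) / (22.5e-6) = 0.08533e3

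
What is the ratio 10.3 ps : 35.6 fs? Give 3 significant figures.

(10.3 × 10^-12) / (35.6 × 10^-15) = 0.2893 × 10^3

289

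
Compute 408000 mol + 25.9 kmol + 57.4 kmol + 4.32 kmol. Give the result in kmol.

In kmol:
  408000 mol = 408000 × 10⁻³ kmol = 408
  25.9 kmol → 25.9
  57.4 kmol → 57.4
  4.32 kmol → 4.32
Sum: 408 + 25.9 + 57.4 + 4.32 = 495.62

495.62 kmol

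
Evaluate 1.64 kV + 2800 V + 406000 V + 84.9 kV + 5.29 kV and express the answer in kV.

500.63 kV

In kV:
  1.64 kV → 1.64
  2800 V = 2800 × 10^-3 kV = 2.8
  406000 V = 406000 × 10^-3 kV = 406
  84.9 kV → 84.9
  5.29 kV → 5.29
Sum: 1.64 + 2.8 + 406 + 84.9 + 5.29 = 500.63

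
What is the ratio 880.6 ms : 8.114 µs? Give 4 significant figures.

108500

(880.6 × 10^-3) / (8.114 × 10^-6) = 108.53 × 10^3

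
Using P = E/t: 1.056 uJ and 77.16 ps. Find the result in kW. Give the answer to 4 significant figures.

13.69 kW

(1.056 × 10^-6) / (77.16 × 10^-12) = 0.0136858 × 10^6 W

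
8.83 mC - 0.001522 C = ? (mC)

7.308 mC

In mC:
  8.83 mC → 8.83
  0.001522 C = 0.001522 × 10³ mC = 1.522
Difference: 8.83 - 1.522 = 7.308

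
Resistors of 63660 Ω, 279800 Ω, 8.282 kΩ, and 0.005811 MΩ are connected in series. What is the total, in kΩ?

357.553 kΩ

In kΩ:
  63660 Ω = 63660 × 10⁻³ kΩ = 63.66
  279800 Ω = 279800 × 10⁻³ kΩ = 279.8
  8.282 kΩ → 8.282
  0.005811 MΩ = 0.005811 × 10³ kΩ = 5.811
Sum: 63.66 + 279.8 + 8.282 + 5.811 = 357.553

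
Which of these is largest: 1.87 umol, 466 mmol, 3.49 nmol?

1.87 umol = 0.00000187 mol
466 mmol = 0.466 mol
3.49 nmol = 0.00000000349 mol

466 mmol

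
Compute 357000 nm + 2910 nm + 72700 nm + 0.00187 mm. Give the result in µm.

434.48 µm

In µm:
  357000 nm = 357000 × 10^-3 µm = 357
  2910 nm = 2910 × 10^-3 µm = 2.91
  72700 nm = 72700 × 10^-3 µm = 72.7
  0.00187 mm = 0.00187 × 10^3 µm = 1.87
Sum: 357 + 2.91 + 72.7 + 1.87 = 434.48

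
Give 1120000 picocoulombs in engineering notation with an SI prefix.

= 1.12 × 10⁻⁶ coulombs; 10⁻⁶ is micro.

1.12 microcoulombs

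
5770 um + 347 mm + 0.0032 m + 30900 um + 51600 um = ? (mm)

In mm:
  5770 um = 5770 × 10^-3 mm = 5.77
  347 mm → 347
  0.0032 m = 0.0032 × 10^3 mm = 3.2
  30900 um = 30900 × 10^-3 mm = 30.9
  51600 um = 51600 × 10^-3 mm = 51.6
Sum: 5.77 + 347 + 3.2 + 30.9 + 51.6 = 438.47

438.47 mm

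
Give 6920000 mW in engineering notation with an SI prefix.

= 6.92 × 10^3 W; 10^3 is kilo.

6.92 kW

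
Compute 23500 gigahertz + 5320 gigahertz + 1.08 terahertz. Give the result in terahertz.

29.9 terahertz

In terahertz:
  23500 gigahertz = 23500 × 10⁻³ terahertz = 23.5
  5320 gigahertz = 5320 × 10⁻³ terahertz = 5.32
  1.08 terahertz → 1.08
Sum: 23.5 + 5.32 + 1.08 = 29.9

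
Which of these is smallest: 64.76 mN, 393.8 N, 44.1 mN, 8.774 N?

64.76 mN = 0.06476 N
393.8 N = 393.8 N
44.1 mN = 0.0441 N
8.774 N = 8.774 N

44.1 mN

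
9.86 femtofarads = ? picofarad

0.00986 picofarads

femto = 10⁻¹⁵, pico = 10⁻¹²; factor is 10⁻³.
9.86 × 10⁻³ = 0.00986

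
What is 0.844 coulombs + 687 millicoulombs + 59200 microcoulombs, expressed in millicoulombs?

In millicoulombs:
  0.844 coulombs = 0.844 × 10³ millicoulombs = 844
  687 millicoulombs → 687
  59200 microcoulombs = 59200 × 10⁻³ millicoulombs = 59.2
Sum: 844 + 687 + 59.2 = 1590.2

1590.2 millicoulombs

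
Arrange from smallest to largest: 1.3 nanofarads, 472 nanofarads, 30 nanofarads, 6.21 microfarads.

1.3 nanofarads < 30 nanofarads < 472 nanofarads < 6.21 microfarads

1.3 nanofarads = 0.0000000013 farads
472 nanofarads = 0.000000472 farads
30 nanofarads = 0.00000003 farads
6.21 microfarads = 0.00000621 farads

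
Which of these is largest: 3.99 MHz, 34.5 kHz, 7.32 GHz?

7.32 GHz

3.99 MHz = 3990000 Hz
34.5 kHz = 34500 Hz
7.32 GHz = 7320000000 Hz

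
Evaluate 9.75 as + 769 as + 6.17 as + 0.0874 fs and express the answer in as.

In as:
  9.75 as → 9.75
  769 as → 769
  6.17 as → 6.17
  0.0874 fs = 0.0874e3 as = 87.4
Sum: 9.75 + 769 + 6.17 + 87.4 = 872.32

872.32 as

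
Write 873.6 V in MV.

0.0008736 MV

(no prefix) = 1e0, mega = 1e6; factor is 1e-6.
873.6 × 1e-6 = 0.0008736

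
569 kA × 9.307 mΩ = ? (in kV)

5.295683 kV

569e3 × 9.307e-3 = 5295.683 V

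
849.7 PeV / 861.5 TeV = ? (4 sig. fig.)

(849.7 × 10^15) / (861.5 × 10^12) = 0.9863 × 10^3

986.3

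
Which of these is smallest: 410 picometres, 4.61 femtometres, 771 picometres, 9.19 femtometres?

410 picometres = 0.00000000041 metres
4.61 femtometres = 0.00000000000000461 metres
771 picometres = 0.000000000771 metres
9.19 femtometres = 0.00000000000000919 metres

4.61 femtometres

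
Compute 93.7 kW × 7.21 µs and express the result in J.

93.7 × 10^3 × 7.21 × 10^-6 = 675.577 × 10^-3 J

0.675577 J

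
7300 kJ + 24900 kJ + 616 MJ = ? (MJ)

648.2 MJ

In MJ:
  7300 kJ = 7300e-3 MJ = 7.3
  24900 kJ = 24900e-3 MJ = 24.9
  616 MJ → 616
Sum: 7.3 + 24.9 + 616 = 648.2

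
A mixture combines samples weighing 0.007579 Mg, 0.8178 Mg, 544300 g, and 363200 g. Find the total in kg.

In kg:
  0.007579 Mg = 0.007579 × 10^3 kg = 7.579
  0.8178 Mg = 0.8178 × 10^3 kg = 817.8
  544300 g = 544300 × 10^-3 kg = 544.3
  363200 g = 363200 × 10^-3 kg = 363.2
Sum: 7.579 + 817.8 + 544.3 + 363.2 = 1732.879

1732.879 kg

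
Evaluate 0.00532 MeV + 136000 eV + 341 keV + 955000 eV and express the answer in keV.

In keV:
  0.00532 MeV = 0.00532 × 10^3 keV = 5.32
  136000 eV = 136000 × 10^-3 keV = 136
  341 keV → 341
  955000 eV = 955000 × 10^-3 keV = 955
Sum: 5.32 + 136 + 341 + 955 = 1437.32

1437.32 keV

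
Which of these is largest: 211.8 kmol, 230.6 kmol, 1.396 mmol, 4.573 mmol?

230.6 kmol

211.8 kmol = 211800 mol
230.6 kmol = 230600 mol
1.396 mmol = 0.001396 mol
4.573 mmol = 0.004573 mol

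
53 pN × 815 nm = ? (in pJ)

53e-12 × 815e-9 = 43195e-21 J

0.000043195 pJ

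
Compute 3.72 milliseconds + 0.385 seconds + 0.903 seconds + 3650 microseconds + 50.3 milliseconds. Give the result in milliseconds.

1345.67 milliseconds

In milliseconds:
  3.72 milliseconds → 3.72
  0.385 seconds = 0.385e3 milliseconds = 385
  0.903 seconds = 0.903e3 milliseconds = 903
  3650 microseconds = 3650e-3 milliseconds = 3.65
  50.3 milliseconds → 50.3
Sum: 3.72 + 385 + 903 + 3.65 + 50.3 = 1345.67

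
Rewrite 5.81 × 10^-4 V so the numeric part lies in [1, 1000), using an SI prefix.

= 581 × 10^-6 V; 10^-6 is micro.

581 μV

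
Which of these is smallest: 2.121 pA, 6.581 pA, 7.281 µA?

2.121 pA = 0.000000000002121 A
6.581 pA = 0.000000000006581 A
7.281 µA = 0.000007281 A

2.121 pA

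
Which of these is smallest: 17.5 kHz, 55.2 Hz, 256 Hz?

55.2 Hz

17.5 kHz = 17500 Hz
55.2 Hz = 55.2 Hz
256 Hz = 256 Hz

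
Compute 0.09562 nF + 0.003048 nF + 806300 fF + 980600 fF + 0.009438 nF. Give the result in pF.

In pF:
  0.09562 nF = 0.09562 × 10³ pF = 95.62
  0.003048 nF = 0.003048 × 10³ pF = 3.048
  806300 fF = 806300 × 10⁻³ pF = 806.3
  980600 fF = 980600 × 10⁻³ pF = 980.6
  0.009438 nF = 0.009438 × 10³ pF = 9.438
Sum: 95.62 + 3.048 + 806.3 + 980.6 + 9.438 = 1895.006

1895.006 pF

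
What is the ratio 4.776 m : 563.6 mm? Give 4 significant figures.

8.474

(4.776) / (563.6 × 10^-3) = 0.0084741 × 10^3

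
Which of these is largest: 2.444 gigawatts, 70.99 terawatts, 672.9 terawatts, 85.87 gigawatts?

2.444 gigawatts = 2444000000 watts
70.99 terawatts = 70990000000000 watts
672.9 terawatts = 672900000000000 watts
85.87 gigawatts = 85870000000 watts

672.9 terawatts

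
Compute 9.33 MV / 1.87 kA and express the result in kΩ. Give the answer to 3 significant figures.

(9.33 × 10^6) / (1.87 × 10^3) = 4.9893 × 10^3 Ω

4.99 kΩ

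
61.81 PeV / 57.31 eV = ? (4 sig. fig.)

1079000000000000

(61.81 × 10¹⁵) / (57.31) = 1.0785 × 10¹⁵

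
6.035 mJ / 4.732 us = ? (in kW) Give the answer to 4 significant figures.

(6.035 × 10⁻³) / (4.732 × 10⁻⁶) = 1.27536 × 10³ W

1.275 kW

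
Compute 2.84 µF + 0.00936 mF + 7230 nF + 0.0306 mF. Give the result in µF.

50.03 µF

In µF:
  2.84 µF → 2.84
  0.00936 mF = 0.00936 × 10³ µF = 9.36
  7230 nF = 7230 × 10⁻³ µF = 7.23
  0.0306 mF = 0.0306 × 10³ µF = 30.6
Sum: 2.84 + 9.36 + 7.23 + 30.6 = 50.03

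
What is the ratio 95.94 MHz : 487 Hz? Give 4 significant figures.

197000

(95.94 × 10⁶) / (487) = 0.197 × 10⁶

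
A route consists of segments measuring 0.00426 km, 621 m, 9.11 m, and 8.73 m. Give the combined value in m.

643.1 m

In m:
  0.00426 km = 0.00426e3 m = 4.26
  621 m → 621
  9.11 m → 9.11
  8.73 m → 8.73
Sum: 4.26 + 621 + 9.11 + 8.73 = 643.1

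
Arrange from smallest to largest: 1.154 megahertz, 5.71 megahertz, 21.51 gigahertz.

1.154 megahertz < 5.71 megahertz < 21.51 gigahertz

1.154 megahertz = 1154000 hertz
5.71 megahertz = 5710000 hertz
21.51 gigahertz = 21510000000 hertz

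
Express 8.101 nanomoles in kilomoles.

nano = 10⁻⁹, kilo = 10³; factor is 10⁻¹².
8.101 × 10⁻¹² = 0.000000000008101

0.000000000008101 kilomoles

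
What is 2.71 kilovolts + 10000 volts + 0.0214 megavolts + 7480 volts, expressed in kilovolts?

In kilovolts:
  2.71 kilovolts → 2.71
  10000 volts = 10000e-3 kilovolts = 10
  0.0214 megavolts = 0.0214e3 kilovolts = 21.4
  7480 volts = 7480e-3 kilovolts = 7.48
Sum: 2.71 + 10 + 21.4 + 7.48 = 41.59

41.59 kilovolts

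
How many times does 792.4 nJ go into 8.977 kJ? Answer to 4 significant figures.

(8.977 × 10^3) / (792.4 × 10^-9) = 0.011329 × 10^12

11330000000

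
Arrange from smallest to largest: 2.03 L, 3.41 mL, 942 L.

3.41 mL < 2.03 L < 942 L

2.03 L = 2.03 L
3.41 mL = 0.00341 L
942 L = 942 L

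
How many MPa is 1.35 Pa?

(no prefix) = 1e0, mega = 1e6; factor is 1e-6.
1.35 × 1e-6 = 0.00000135

0.00000135 MPa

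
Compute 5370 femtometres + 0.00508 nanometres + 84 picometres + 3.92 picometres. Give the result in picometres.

In picometres:
  5370 femtometres = 5370 × 10^-3 picometres = 5.37
  0.00508 nanometres = 0.00508 × 10^3 picometres = 5.08
  84 picometres → 84
  3.92 picometres → 3.92
Sum: 5.37 + 5.08 + 84 + 3.92 = 98.37

98.37 picometres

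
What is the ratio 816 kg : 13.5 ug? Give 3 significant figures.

60400000000

(816e3) / (13.5e-6) = 60.44e9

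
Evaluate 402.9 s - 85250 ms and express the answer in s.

317.65 s

In s:
  402.9 s → 402.9
  85250 ms = 85250 × 10^-3 s = 85.25
Difference: 402.9 - 85.25 = 317.65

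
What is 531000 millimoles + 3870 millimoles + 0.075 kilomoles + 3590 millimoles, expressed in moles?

In moles:
  531000 millimoles = 531000 × 10⁻³ moles = 531
  3870 millimoles = 3870 × 10⁻³ moles = 3.87
  0.075 kilomoles = 0.075 × 10³ moles = 75
  3590 millimoles = 3590 × 10⁻³ moles = 3.59
Sum: 531 + 3.87 + 75 + 3.59 = 613.46

613.46 moles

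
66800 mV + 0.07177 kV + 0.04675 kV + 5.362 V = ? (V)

In V:
  66800 mV = 66800e-3 V = 66.8
  0.07177 kV = 0.07177e3 V = 71.77
  0.04675 kV = 0.04675e3 V = 46.75
  5.362 V → 5.362
Sum: 66.8 + 71.77 + 46.75 + 5.362 = 190.682

190.682 V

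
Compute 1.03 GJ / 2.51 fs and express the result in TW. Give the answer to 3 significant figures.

410000000000 TW

(1.03 × 10⁹) / (2.51 × 10⁻¹⁵) = 0.41036 × 10²⁴ W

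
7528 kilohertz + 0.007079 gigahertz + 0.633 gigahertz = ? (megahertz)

647.607 megahertz

In megahertz:
  7528 kilohertz = 7528 × 10⁻³ megahertz = 7.528
  0.007079 gigahertz = 0.007079 × 10³ megahertz = 7.079
  0.633 gigahertz = 0.633 × 10³ megahertz = 633
Sum: 7.528 + 7.079 + 633 = 647.607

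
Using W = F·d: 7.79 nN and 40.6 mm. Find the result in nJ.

7.79 × 10^-9 × 40.6 × 10^-3 = 316.274 × 10^-12 J

0.316274 nJ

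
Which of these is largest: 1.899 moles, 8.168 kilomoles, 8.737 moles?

1.899 moles = 1.899 moles
8.168 kilomoles = 8168 moles
8.737 moles = 8.737 moles

8.168 kilomoles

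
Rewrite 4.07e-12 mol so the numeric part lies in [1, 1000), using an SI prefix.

4.07 pmol

= 4.07e-12 mol; 1e-12 is pico.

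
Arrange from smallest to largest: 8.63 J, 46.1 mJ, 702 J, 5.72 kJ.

46.1 mJ < 8.63 J < 702 J < 5.72 kJ

8.63 J = 8.63 J
46.1 mJ = 0.0461 J
702 J = 702 J
5.72 kJ = 5720 J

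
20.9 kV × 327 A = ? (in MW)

20.9 × 10³ × 327 = 6834.3 × 10³ W

6.8343 MW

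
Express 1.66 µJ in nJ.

1660 nJ

micro = 1e-6, nano = 1e-9; factor is 1e3.
1.66 × 1e3 = 1660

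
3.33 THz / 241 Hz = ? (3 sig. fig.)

(3.33 × 10^12) / (241) = 0.01382 × 10^12

13800000000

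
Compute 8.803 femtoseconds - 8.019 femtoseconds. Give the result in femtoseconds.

0.784 femtoseconds

In femtoseconds:
  8.803 femtoseconds → 8.803
  8.019 femtoseconds → 8.019
Difference: 8.803 - 8.019 = 0.784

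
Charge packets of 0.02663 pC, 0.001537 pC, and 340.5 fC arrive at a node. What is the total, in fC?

368.667 fC

In fC:
  0.02663 pC = 0.02663 × 10³ fC = 26.63
  0.001537 pC = 0.001537 × 10³ fC = 1.537
  340.5 fC → 340.5
Sum: 26.63 + 1.537 + 340.5 = 368.667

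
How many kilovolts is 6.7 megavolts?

mega = 10^6, kilo = 10^3; factor is 10^3.
6.7 × 10^3 = 6700

6700 kilovolts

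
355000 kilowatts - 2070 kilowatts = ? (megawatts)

352.93 megawatts

In megawatts:
  355000 kilowatts = 355000 × 10⁻³ megawatts = 355
  2070 kilowatts = 2070 × 10⁻³ megawatts = 2.07
Difference: 355 - 2.07 = 352.93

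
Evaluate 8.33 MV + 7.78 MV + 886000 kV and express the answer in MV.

In MV:
  8.33 MV → 8.33
  7.78 MV → 7.78
  886000 kV = 886000 × 10⁻³ MV = 886
Sum: 8.33 + 7.78 + 886 = 902.11

902.11 MV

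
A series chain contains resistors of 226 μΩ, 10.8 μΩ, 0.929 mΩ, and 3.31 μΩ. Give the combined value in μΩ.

1169.11 μΩ

In μΩ:
  226 μΩ → 226
  10.8 μΩ → 10.8
  0.929 mΩ = 0.929 × 10³ μΩ = 929
  3.31 μΩ → 3.31
Sum: 226 + 10.8 + 929 + 3.31 = 1169.11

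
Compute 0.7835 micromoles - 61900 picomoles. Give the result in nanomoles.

721.6 nanomoles

In nanomoles:
  0.7835 micromoles = 0.7835 × 10³ nanomoles = 783.5
  61900 picomoles = 61900 × 10⁻³ nanomoles = 61.9
Difference: 783.5 - 61.9 = 721.6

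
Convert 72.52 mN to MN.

0.00000007252 MN

milli = 1e-3, mega = 1e6; factor is 1e-9.
72.52 × 1e-9 = 0.00000007252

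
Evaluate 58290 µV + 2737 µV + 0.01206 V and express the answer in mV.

In mV:
  58290 µV = 58290 × 10^-3 mV = 58.29
  2737 µV = 2737 × 10^-3 mV = 2.737
  0.01206 V = 0.01206 × 10^3 mV = 12.06
Sum: 58.29 + 2.737 + 12.06 = 73.087

73.087 mV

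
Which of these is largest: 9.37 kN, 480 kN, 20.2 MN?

20.2 MN

9.37 kN = 9370 N
480 kN = 480000 N
20.2 MN = 20200000 N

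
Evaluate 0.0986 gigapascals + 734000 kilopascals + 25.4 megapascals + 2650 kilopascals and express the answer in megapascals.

860.65 megapascals

In megapascals:
  0.0986 gigapascals = 0.0986 × 10³ megapascals = 98.6
  734000 kilopascals = 734000 × 10⁻³ megapascals = 734
  25.4 megapascals → 25.4
  2650 kilopascals = 2650 × 10⁻³ megapascals = 2.65
Sum: 98.6 + 734 + 25.4 + 2.65 = 860.65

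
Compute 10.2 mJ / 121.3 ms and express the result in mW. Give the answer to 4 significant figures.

84.09 mW

(10.2 × 10⁻³) / (121.3 × 10⁻³) = 0.084089 W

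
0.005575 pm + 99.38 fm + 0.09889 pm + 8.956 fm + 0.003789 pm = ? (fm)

216.59 fm

In fm:
  0.005575 pm = 0.005575 × 10^3 fm = 5.575
  99.38 fm → 99.38
  0.09889 pm = 0.09889 × 10^3 fm = 98.89
  8.956 fm → 8.956
  0.003789 pm = 0.003789 × 10^3 fm = 3.789
Sum: 5.575 + 99.38 + 98.89 + 8.956 + 3.789 = 216.59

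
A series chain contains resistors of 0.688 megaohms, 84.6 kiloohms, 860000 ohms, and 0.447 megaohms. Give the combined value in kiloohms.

In kiloohms:
  0.688 megaohms = 0.688 × 10^3 kiloohms = 688
  84.6 kiloohms → 84.6
  860000 ohms = 860000 × 10^-3 kiloohms = 860
  0.447 megaohms = 0.447 × 10^3 kiloohms = 447
Sum: 688 + 84.6 + 860 + 447 = 2079.6

2079.6 kiloohms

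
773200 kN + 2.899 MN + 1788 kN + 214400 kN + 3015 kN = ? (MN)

In MN:
  773200 kN = 773200 × 10⁻³ MN = 773.2
  2.899 MN → 2.899
  1788 kN = 1788 × 10⁻³ MN = 1.788
  214400 kN = 214400 × 10⁻³ MN = 214.4
  3015 kN = 3015 × 10⁻³ MN = 3.015
Sum: 773.2 + 2.899 + 1.788 + 214.4 + 3.015 = 995.302

995.302 MN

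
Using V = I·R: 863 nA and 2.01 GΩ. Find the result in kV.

1.73463 kV

863 × 10⁻⁹ × 2.01 × 10⁹ = 1734.63 V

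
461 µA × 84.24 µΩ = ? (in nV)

461 × 10⁻⁶ × 84.24 × 10⁻⁶ = 38834.64 × 10⁻¹² V

38.83464 nV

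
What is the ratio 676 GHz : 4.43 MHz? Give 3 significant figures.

153000

(676 × 10⁹) / (4.43 × 10⁶) = 152.6 × 10³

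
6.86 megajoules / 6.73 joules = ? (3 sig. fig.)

1020000

(6.86 × 10^6) / (6.73) = 1.019 × 10^6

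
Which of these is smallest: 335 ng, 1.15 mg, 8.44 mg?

335 ng

335 ng = 0.000000335 g
1.15 mg = 0.00115 g
8.44 mg = 0.00844 g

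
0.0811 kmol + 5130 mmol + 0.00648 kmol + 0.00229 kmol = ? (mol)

In mol:
  0.0811 kmol = 0.0811 × 10³ mol = 81.1
  5130 mmol = 5130 × 10⁻³ mol = 5.13
  0.00648 kmol = 0.00648 × 10³ mol = 6.48
  0.00229 kmol = 0.00229 × 10³ mol = 2.29
Sum: 81.1 + 5.13 + 6.48 + 2.29 = 95

95 mol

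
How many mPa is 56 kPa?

56000000 mPa

kilo = 10^3, milli = 10^-3; factor is 10^6.
56 × 10^6 = 56000000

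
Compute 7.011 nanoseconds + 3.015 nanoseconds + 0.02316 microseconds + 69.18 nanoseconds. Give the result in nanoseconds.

In nanoseconds:
  7.011 nanoseconds → 7.011
  3.015 nanoseconds → 3.015
  0.02316 microseconds = 0.02316e3 nanoseconds = 23.16
  69.18 nanoseconds → 69.18
Sum: 7.011 + 3.015 + 23.16 + 69.18 = 102.366

102.366 nanoseconds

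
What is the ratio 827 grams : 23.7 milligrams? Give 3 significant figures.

(827) / (23.7 × 10⁻³) = 34.89 × 10³

34900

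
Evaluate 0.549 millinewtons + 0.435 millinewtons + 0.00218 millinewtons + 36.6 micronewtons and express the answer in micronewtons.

1022.78 micronewtons

In micronewtons:
  0.549 millinewtons = 0.549 × 10^3 micronewtons = 549
  0.435 millinewtons = 0.435 × 10^3 micronewtons = 435
  0.00218 millinewtons = 0.00218 × 10^3 micronewtons = 2.18
  36.6 micronewtons → 36.6
Sum: 549 + 435 + 2.18 + 36.6 = 1022.78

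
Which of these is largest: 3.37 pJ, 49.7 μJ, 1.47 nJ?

3.37 pJ = 0.00000000000337 J
49.7 μJ = 0.0000497 J
1.47 nJ = 0.00000000147 J

49.7 μJ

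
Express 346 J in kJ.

0.346 kJ

(no prefix) = 10^0, kilo = 10^3; factor is 10^-3.
346 × 10^-3 = 0.346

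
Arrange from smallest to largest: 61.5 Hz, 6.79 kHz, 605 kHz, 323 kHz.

61.5 Hz < 6.79 kHz < 323 kHz < 605 kHz

61.5 Hz = 61.5 Hz
6.79 kHz = 6790 Hz
605 kHz = 605000 Hz
323 kHz = 323000 Hz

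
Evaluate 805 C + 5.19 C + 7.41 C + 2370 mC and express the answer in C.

In C:
  805 C → 805
  5.19 C → 5.19
  7.41 C → 7.41
  2370 mC = 2370 × 10⁻³ C = 2.37
Sum: 805 + 5.19 + 7.41 + 2.37 = 819.97

819.97 C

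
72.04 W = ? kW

0.07204 kW

(no prefix) = 10^0, kilo = 10^3; factor is 10^-3.
72.04 × 10^-3 = 0.07204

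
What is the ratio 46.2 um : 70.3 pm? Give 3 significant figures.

657000

(46.2e-6) / (70.3e-12) = 0.6572e6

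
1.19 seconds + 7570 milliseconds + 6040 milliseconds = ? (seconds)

14.8 seconds

In seconds:
  1.19 seconds → 1.19
  7570 milliseconds = 7570 × 10⁻³ seconds = 7.57
  6040 milliseconds = 6040 × 10⁻³ seconds = 6.04
Sum: 1.19 + 7.57 + 6.04 = 14.8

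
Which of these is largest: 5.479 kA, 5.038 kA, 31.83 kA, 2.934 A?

31.83 kA

5.479 kA = 5479 A
5.038 kA = 5038 A
31.83 kA = 31830 A
2.934 A = 2.934 A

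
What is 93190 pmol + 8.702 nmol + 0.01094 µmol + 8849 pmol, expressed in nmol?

121.681 nmol

In nmol:
  93190 pmol = 93190 × 10^-3 nmol = 93.19
  8.702 nmol → 8.702
  0.01094 µmol = 0.01094 × 10^3 nmol = 10.94
  8849 pmol = 8849 × 10^-3 nmol = 8.849
Sum: 93.19 + 8.702 + 10.94 + 8.849 = 121.681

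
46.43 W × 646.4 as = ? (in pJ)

0.030012352 pJ

46.43 × 646.4 × 10⁻¹⁸ = 30012.352 × 10⁻¹⁸ J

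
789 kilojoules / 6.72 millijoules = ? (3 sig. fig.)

(789 × 10³) / (6.72 × 10⁻³) = 117.4 × 10⁶

117000000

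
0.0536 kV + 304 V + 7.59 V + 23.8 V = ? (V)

388.99 V

In V:
  0.0536 kV = 0.0536 × 10^3 V = 53.6
  304 V → 304
  7.59 V → 7.59
  23.8 V → 23.8
Sum: 53.6 + 304 + 7.59 + 23.8 = 388.99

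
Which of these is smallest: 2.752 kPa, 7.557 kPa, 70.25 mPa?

2.752 kPa = 2752 Pa
7.557 kPa = 7557 Pa
70.25 mPa = 0.07025 Pa

70.25 mPa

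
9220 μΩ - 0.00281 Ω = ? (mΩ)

6.41 mΩ

In mΩ:
  9220 μΩ = 9220 × 10⁻³ mΩ = 9.22
  0.00281 Ω = 0.00281 × 10³ mΩ = 2.81
Difference: 9.22 - 2.81 = 6.41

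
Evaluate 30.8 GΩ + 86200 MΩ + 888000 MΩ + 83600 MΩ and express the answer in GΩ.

In GΩ:
  30.8 GΩ → 30.8
  86200 MΩ = 86200 × 10^-3 GΩ = 86.2
  888000 MΩ = 888000 × 10^-3 GΩ = 888
  83600 MΩ = 83600 × 10^-3 GΩ = 83.6
Sum: 30.8 + 86.2 + 888 + 83.6 = 1088.6

1088.6 GΩ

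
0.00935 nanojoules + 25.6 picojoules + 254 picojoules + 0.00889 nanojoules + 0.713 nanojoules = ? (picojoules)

In picojoules:
  0.00935 nanojoules = 0.00935 × 10^3 picojoules = 9.35
  25.6 picojoules → 25.6
  254 picojoules → 254
  0.00889 nanojoules = 0.00889 × 10^3 picojoules = 8.89
  0.713 nanojoules = 0.713 × 10^3 picojoules = 713
Sum: 9.35 + 25.6 + 254 + 8.89 + 713 = 1010.84

1010.84 picojoules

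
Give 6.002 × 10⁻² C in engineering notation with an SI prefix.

= 60.02 × 10⁻³ C; 10⁻³ is milli.

60.02 mC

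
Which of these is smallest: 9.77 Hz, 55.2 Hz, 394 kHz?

9.77 Hz

9.77 Hz = 9.77 Hz
55.2 Hz = 55.2 Hz
394 kHz = 394000 Hz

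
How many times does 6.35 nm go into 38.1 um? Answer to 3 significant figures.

6000

(38.1e-6) / (6.35e-9) = 6e3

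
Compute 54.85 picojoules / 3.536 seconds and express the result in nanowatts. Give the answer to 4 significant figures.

0.01551 nanowatts

(54.85e-12) / (3.536) = 15.5119e-12 W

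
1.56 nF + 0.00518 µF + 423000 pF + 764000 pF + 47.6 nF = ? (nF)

1241.34 nF

In nF:
  1.56 nF → 1.56
  0.00518 µF = 0.00518 × 10³ nF = 5.18
  423000 pF = 423000 × 10⁻³ nF = 423
  764000 pF = 764000 × 10⁻³ nF = 764
  47.6 nF → 47.6
Sum: 1.56 + 5.18 + 423 + 764 + 47.6 = 1241.34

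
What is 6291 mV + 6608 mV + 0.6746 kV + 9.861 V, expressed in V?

697.36 V

In V:
  6291 mV = 6291 × 10^-3 V = 6.291
  6608 mV = 6608 × 10^-3 V = 6.608
  0.6746 kV = 0.6746 × 10^3 V = 674.6
  9.861 V → 9.861
Sum: 6.291 + 6.608 + 674.6 + 9.861 = 697.36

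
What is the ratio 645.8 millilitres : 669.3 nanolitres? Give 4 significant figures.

964900

(645.8 × 10^-3) / (669.3 × 10^-9) = 0.96489 × 10^6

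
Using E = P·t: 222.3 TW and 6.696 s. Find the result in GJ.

222.3 × 10¹² × 6.696 = 1488.5208 × 10¹² J

1488520.8 GJ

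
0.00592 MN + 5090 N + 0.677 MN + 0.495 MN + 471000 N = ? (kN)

In kN:
  0.00592 MN = 0.00592e3 kN = 5.92
  5090 N = 5090e-3 kN = 5.09
  0.677 MN = 0.677e3 kN = 677
  0.495 MN = 0.495e3 kN = 495
  471000 N = 471000e-3 kN = 471
Sum: 5.92 + 5.09 + 677 + 495 + 471 = 1654.01

1654.01 kN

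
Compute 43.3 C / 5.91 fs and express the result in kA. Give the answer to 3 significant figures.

7330000000000 kA

(43.3) / (5.91 × 10^-15) = 7.3266 × 10^15 A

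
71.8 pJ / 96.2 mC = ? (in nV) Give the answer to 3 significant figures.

0.746 nV

(71.8 × 10⁻¹²) / (96.2 × 10⁻³) = 0.74636 × 10⁻⁹ V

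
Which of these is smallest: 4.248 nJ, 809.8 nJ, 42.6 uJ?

4.248 nJ = 0.000000004248 J
809.8 nJ = 0.0000008098 J
42.6 uJ = 0.0000426 J

4.248 nJ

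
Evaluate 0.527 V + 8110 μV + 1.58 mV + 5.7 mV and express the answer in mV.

542.39 mV

In mV:
  0.527 V = 0.527 × 10³ mV = 527
  8110 μV = 8110 × 10⁻³ mV = 8.11
  1.58 mV → 1.58
  5.7 mV → 5.7
Sum: 527 + 8.11 + 1.58 + 5.7 = 542.39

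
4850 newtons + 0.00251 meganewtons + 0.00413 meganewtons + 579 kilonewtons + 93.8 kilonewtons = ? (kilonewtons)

In kilonewtons:
  4850 newtons = 4850e-3 kilonewtons = 4.85
  0.00251 meganewtons = 0.00251e3 kilonewtons = 2.51
  0.00413 meganewtons = 0.00413e3 kilonewtons = 4.13
  579 kilonewtons → 579
  93.8 kilonewtons → 93.8
Sum: 4.85 + 2.51 + 4.13 + 579 + 93.8 = 684.29

684.29 kilonewtons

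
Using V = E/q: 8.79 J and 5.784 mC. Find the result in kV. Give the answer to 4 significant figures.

(8.79) / (5.784e-3) = 1.51971e3 V

1.520 kV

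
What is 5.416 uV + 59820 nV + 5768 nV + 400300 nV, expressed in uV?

471.304 uV

In uV:
  5.416 uV → 5.416
  59820 nV = 59820 × 10^-3 uV = 59.82
  5768 nV = 5768 × 10^-3 uV = 5.768
  400300 nV = 400300 × 10^-3 uV = 400.3
Sum: 5.416 + 59.82 + 5.768 + 400.3 = 471.304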